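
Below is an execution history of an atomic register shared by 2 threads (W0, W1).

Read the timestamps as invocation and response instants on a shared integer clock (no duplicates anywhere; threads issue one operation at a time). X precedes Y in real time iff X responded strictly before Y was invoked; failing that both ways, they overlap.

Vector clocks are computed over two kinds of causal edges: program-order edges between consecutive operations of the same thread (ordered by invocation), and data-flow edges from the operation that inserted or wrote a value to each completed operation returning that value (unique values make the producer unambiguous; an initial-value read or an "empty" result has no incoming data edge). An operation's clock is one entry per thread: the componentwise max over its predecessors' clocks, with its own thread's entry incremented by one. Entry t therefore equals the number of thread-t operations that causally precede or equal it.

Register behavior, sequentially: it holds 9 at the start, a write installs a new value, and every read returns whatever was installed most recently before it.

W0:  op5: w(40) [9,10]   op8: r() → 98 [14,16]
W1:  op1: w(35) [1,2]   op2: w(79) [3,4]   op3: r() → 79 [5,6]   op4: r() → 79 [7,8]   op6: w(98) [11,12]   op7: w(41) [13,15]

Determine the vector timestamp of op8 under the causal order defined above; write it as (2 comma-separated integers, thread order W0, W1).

(2, 5)

root op op1, invoked 1: fresh clock plus W1's own tick → (0, 1)
root op op5, invoked 9: fresh clock plus W0's own tick → (1, 0)
merge at op2 (invoked 3): VC(op1)=(0, 1), own-thread bump on W1 → (0, 2)
merge at op3 (invoked 5): VC(op2)=(0, 2), own-thread bump on W1 → (0, 3)
merge at op4 (invoked 7): VC(op2)=(0, 2), VC(op3)=(0, 3), own-thread bump on W1 → (0, 4)
merge at op6 (invoked 11): VC(op4)=(0, 4), own-thread bump on W1 → (0, 5)
merge at op7 (invoked 13): VC(op6)=(0, 5), own-thread bump on W1 → (0, 6)
merge at op8 (invoked 14): VC(op5)=(1, 0), VC(op6)=(0, 5), own-thread bump on W0 → (2, 5)
target: VC(op8) = (2, 5)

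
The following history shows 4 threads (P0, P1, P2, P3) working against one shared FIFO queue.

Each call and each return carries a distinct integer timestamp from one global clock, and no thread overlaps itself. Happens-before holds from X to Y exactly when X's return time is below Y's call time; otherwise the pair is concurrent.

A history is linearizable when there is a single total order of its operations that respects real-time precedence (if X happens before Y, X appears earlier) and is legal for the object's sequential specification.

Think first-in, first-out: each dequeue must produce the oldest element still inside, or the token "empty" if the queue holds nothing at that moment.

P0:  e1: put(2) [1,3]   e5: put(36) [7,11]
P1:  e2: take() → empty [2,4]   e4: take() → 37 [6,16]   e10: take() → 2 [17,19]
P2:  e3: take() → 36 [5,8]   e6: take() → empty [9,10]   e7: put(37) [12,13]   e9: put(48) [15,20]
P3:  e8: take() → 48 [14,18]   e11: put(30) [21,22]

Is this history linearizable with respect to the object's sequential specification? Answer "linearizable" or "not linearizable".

not linearizable

prefix check: 1..15 passes, 1..16 fails once e4's time-16 response joins
the 7 completed operations admit 30 real-time orders; each fails the FIFO queue replay
no completion choice of the 2 pending operations (e8, e9) rescues it — every subset was tried
e.g. e1, e2, e3, e4, e5, e6, e7 (pending dropped): illegal at step 2, since e2 take() → empty cannot apply there
e.g. e1, e2, e3, e4, e6, e5, e7 (pending dropped): illegal at step 2, since e2 take() → empty cannot apply there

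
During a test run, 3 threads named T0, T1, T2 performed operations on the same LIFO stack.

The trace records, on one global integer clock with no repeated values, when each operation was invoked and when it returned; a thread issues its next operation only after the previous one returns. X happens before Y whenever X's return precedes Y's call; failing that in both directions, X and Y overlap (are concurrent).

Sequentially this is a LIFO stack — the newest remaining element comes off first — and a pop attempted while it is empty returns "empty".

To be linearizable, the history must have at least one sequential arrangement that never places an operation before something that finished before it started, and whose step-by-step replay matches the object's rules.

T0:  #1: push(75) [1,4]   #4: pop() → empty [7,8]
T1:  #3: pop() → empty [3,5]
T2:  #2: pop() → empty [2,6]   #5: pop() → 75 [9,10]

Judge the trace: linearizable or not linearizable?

not linearizable

prefix check: 1..7 passes, 1..8 fails once #4's time-8 response joins
6 orders of the 4 completed LIFO stack ops respect real time; none is legal
sample order #1, #2, #3, #4 stalls at step 2 — #2 pop() → empty has no legal effect
sample order #1, #3, #2, #4 stalls at step 2 — #3 pop() → empty has no legal effect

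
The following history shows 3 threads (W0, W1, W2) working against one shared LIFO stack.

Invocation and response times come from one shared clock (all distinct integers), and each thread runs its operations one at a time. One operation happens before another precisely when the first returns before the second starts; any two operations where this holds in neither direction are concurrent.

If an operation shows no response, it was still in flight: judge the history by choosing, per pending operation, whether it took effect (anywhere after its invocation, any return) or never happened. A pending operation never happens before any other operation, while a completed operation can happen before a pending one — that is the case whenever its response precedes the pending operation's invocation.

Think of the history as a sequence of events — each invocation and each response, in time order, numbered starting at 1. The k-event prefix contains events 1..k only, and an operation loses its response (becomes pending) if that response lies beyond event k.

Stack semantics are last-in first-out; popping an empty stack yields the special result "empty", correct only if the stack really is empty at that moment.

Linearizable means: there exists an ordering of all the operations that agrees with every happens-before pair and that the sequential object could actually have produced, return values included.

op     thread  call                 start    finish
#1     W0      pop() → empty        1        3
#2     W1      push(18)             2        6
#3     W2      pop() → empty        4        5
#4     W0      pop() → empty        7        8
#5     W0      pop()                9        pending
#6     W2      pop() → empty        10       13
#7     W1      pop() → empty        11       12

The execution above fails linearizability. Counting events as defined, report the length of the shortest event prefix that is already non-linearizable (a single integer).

events 1..7 are linearizable, e.g. via #1, #3, #2:
step 1: #1 pop() → empty — stack <>
step 2: #3 pop() → empty — stack <>
step 3: #2 push(18) — stack <18>
with event 8 included (#4 responding at time 8), all real-time-consistent orders fail
sample order #1, #2, #3, #4 stalls at step 3 — #3 pop() → empty has no legal effect
sample order #1, #3, #2, #4 stalls at step 4 — #4 pop() → empty has no legal effect

8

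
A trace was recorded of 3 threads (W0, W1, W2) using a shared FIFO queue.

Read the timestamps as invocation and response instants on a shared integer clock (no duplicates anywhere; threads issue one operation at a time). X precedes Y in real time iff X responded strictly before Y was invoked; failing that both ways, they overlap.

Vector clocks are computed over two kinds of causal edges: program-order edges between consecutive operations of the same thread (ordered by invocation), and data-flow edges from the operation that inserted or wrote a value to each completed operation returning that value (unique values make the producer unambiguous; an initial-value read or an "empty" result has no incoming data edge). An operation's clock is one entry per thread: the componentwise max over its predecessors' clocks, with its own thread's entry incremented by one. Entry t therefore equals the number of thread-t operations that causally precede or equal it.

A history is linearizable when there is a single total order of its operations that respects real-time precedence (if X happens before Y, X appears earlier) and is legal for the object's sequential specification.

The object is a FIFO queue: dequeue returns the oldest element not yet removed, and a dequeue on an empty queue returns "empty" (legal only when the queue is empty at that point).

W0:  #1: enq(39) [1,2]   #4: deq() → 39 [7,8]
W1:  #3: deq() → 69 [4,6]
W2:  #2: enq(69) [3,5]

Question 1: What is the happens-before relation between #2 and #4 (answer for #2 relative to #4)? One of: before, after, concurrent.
Answer: before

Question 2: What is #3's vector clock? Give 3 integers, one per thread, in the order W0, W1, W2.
Answer: (0, 1, 1)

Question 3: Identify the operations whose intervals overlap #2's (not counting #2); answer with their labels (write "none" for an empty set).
Answer: #3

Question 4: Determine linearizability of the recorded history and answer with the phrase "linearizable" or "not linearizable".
not linearizable

prefix check: 1..5 passes, 1..6 fails once #3's time-6 response joins
real-time-consistent orders of the 3 completed operations: 2 — all fail the FIFO queue replay
take #1, #2, #3: step 3 already fails, because #3 deq() → 69 cannot occur there
take #1, #3, #2: step 2 already fails, because #3 deq() → 69 cannot occur there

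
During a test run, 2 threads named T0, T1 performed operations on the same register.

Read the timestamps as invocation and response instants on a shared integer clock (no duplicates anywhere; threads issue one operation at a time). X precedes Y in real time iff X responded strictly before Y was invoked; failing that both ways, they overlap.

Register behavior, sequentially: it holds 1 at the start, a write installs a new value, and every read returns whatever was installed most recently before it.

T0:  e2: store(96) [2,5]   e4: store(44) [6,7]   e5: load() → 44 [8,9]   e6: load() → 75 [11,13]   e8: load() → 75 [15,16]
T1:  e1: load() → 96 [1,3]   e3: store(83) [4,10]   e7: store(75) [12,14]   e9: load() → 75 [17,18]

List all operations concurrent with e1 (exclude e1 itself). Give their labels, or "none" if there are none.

e1 runs from 1 to 3; window-overlapping ops are concurrent
e2 [2,5]: concurrent
e3 [4,10]: after
e4 [6,7]: after
e5 [8,9]: after
e6 [11,13]: after
e7 [12,14]: after
e8 [15,16]: after
e9 [17,18]: after

e2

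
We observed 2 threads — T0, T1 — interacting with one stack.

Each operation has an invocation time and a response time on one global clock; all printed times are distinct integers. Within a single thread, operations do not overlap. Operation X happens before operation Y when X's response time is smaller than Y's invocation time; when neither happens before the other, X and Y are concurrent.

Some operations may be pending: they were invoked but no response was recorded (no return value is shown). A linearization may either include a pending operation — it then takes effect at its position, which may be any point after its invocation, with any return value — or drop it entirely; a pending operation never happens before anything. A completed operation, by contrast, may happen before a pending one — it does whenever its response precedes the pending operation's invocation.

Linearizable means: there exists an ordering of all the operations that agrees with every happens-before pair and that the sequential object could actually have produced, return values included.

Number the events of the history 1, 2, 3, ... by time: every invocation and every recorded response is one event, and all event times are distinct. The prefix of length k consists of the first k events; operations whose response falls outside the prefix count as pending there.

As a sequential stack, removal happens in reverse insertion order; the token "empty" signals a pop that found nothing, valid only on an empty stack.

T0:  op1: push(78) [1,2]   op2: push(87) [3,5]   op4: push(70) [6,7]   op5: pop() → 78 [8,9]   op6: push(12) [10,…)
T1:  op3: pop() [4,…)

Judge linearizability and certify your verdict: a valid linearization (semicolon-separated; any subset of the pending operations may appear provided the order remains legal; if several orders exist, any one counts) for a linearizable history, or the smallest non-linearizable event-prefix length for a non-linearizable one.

not linearizable — minimal violating prefix: 9 events

already the first 9 events (up to op5's response at time 9) admit no linearization; the first 8 still do
one real-time candidate order over the 4 completed operations — the stack replay rejects it
include/drop combinations of the 1 pending operation (op3) were all tried; none helps
one such order, op1, op2, op4, op5 (pending dropped), breaks at step 4 where op5 pop() → 78 is illegal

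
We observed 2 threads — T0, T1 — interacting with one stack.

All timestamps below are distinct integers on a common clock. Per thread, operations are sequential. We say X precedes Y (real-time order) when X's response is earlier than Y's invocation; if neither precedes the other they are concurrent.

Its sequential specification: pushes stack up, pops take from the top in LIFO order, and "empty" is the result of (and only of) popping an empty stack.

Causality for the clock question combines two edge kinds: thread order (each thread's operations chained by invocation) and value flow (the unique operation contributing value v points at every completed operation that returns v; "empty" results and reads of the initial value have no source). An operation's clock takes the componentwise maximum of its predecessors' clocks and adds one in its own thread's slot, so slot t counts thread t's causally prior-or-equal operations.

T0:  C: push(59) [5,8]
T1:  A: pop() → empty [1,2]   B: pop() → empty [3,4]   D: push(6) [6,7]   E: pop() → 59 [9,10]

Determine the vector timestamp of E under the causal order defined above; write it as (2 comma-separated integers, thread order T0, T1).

(1, 4)

VC(A, invoked at 1): no causal predecessors; +1 on T1 → (0, 1)
VC(C, invoked at 5): no causal predecessors; +1 on T0 → (1, 0)
merge at B (invoked 3): VC(A)=(0, 1), own-thread bump on T1 → (0, 2)
merge at D (invoked 6): VC(B)=(0, 2), own-thread bump on T1 → (0, 3)
merge at E (invoked 9): VC(C)=(1, 0), VC(D)=(0, 3), own-thread bump on T1 → (1, 4)
target: VC(E) = (1, 4)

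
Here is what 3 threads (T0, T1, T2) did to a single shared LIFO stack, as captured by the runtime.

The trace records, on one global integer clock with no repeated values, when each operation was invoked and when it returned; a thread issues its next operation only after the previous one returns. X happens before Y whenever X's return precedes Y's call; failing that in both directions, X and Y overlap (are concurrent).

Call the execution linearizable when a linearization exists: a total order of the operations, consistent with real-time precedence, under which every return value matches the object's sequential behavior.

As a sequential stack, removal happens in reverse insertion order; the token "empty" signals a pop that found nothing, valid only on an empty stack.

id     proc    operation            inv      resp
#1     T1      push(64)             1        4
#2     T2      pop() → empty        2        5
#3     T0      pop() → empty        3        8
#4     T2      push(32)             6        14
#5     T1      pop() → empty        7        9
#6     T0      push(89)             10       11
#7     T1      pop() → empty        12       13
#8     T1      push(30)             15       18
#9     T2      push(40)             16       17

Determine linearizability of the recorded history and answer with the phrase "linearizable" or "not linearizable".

prefix check: 1..8 passes, 1..9 fails once #5's time-9 response joins
no legal order exists: 8 real-time-consistent candidates over 4 completed LIFO stack operations, all rejected
include/drop combinations of the 1 pending operation (#4) were all tried; none helps
one such order, #1, #2, #3, #5 (pending dropped), breaks at step 2 where #2 pop() → empty is illegal
one such order, #1, #2, #5, #3 (pending dropped), breaks at step 2 where #2 pop() → empty is illegal

not linearizable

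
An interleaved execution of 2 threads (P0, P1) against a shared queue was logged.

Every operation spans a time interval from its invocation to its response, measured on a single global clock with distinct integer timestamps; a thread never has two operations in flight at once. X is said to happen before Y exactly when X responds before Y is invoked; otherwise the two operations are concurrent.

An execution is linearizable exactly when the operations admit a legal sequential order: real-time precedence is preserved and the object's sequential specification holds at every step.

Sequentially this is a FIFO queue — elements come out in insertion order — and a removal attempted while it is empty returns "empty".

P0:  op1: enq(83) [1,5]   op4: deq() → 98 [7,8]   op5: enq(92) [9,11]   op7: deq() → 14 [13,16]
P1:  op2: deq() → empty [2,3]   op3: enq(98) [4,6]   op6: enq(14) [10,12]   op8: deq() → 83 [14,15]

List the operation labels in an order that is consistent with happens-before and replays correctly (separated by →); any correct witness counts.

after step 1 (op2 deq() → empty): queue <>
after step 2 (op3 enq(98)): queue <98>
after step 3 (op1 enq(83)): queue <98,83>
after step 4 (op4 deq() → 98): queue <83>
after step 5 (op6 enq(14)): queue <83,14>
after step 6 (op5 enq(92)): queue <83,14,92>
after step 7 (op8 deq() → 83): queue <14,92>
after step 8 (op7 deq() → 14): queue <92>

op2 → op3 → op1 → op4 → op6 → op5 → op8 → op7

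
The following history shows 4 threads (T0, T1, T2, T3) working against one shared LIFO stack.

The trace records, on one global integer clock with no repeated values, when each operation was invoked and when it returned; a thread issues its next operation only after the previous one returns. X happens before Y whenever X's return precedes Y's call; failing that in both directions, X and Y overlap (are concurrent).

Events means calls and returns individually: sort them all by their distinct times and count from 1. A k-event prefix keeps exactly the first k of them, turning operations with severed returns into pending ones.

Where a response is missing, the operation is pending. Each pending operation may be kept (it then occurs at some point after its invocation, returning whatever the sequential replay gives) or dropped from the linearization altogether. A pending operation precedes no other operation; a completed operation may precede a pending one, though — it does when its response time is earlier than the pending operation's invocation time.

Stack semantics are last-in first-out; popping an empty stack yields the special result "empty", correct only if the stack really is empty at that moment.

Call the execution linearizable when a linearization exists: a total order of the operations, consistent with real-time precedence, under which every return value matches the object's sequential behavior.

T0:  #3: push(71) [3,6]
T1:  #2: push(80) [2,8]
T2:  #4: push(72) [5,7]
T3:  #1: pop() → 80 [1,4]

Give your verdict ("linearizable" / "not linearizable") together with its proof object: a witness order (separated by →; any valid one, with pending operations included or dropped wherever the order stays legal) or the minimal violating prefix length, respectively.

linearizable — witness: #2 → #1 → #3 → #4

step 1: #2 push(80) — stack <80>
step 2: #1 pop() → 80 — stack <>
step 3: #3 push(71) — stack <71>
step 4: #4 push(72) — stack <71,72>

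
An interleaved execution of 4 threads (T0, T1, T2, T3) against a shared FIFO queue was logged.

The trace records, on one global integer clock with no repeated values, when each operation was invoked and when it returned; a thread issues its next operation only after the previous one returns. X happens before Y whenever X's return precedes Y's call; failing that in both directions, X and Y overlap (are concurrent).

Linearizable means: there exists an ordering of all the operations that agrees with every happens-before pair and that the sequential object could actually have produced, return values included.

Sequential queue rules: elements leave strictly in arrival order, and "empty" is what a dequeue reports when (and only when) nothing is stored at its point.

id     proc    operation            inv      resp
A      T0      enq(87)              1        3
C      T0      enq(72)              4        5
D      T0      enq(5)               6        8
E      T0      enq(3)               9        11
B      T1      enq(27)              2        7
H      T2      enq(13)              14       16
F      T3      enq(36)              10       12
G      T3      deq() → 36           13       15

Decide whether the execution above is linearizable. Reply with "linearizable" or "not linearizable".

cut after 14 events: linearizable; cut after 15 events (G responds, time 15): not linearizable
8 orders of the 7 completed FIFO queue ops respect real time; none is legal
every completion of the 1 pending operation (H) was checked; none linearizes
for example A, B, C, D, E, F, G (pending dropped) fails at step 7: G deq() → 36 is not legal there
for example A, B, C, D, F, E, G (pending dropped) fails at step 7: G deq() → 36 is not legal there

not linearizable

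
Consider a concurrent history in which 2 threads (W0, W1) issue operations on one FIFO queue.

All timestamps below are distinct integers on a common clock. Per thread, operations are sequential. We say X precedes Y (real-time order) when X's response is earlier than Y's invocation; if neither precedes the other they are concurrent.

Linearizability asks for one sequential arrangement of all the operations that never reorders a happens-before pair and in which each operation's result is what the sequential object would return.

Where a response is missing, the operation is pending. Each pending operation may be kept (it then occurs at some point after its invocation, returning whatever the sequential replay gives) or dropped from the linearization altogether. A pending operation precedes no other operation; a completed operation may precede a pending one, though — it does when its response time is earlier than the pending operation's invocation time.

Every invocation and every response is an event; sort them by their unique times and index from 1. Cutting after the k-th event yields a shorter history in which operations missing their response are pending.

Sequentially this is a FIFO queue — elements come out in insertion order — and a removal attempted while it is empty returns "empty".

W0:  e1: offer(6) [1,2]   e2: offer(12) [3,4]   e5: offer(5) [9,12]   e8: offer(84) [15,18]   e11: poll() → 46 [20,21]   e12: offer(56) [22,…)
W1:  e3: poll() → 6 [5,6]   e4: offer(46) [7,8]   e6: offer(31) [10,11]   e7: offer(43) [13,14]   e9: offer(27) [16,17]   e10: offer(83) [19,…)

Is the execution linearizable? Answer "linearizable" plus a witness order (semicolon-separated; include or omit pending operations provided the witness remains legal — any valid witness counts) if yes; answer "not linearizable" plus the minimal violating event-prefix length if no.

not linearizable — minimal violating prefix: 21 events

cut after 20 events: linearizable; cut after 21 events (e11 responds, time 21): not linearizable
every one of the 4 real-time-consistent orders over 10 completed FIFO queue ops fails the sequential spec
every completion of the 1 pending operation (e10) was checked; none linearizes
take e1, e2, e3, e4, e5, e6, e7, e8, e9, e11 (pending dropped): step 10 already fails, because e11 poll() → 46 cannot occur there
take e1, e2, e3, e4, e5, e6, e7, e9, e8, e11 (pending dropped): step 10 already fails, because e11 poll() → 46 cannot occur there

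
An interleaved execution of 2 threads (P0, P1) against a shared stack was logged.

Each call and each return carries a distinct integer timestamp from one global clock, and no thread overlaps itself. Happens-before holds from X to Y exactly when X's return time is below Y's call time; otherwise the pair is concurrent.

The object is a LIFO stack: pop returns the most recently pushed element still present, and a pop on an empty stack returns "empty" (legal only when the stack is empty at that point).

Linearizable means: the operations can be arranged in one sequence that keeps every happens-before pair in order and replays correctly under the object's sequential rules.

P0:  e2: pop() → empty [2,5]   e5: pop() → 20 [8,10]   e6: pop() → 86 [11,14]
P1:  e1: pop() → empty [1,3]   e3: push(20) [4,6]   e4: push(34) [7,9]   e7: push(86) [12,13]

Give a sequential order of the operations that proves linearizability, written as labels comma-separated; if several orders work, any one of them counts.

e1, e2, e3, e5, e4, e7, e6

1. e1 pop() → empty, leaving stack <>
2. e2 pop() → empty, leaving stack <>
3. e3 push(20), leaving stack <20>
4. e5 pop() → 20, leaving stack <>
5. e4 push(34), leaving stack <34>
6. e7 push(86), leaving stack <34,86>
7. e6 pop() → 86, leaving stack <34>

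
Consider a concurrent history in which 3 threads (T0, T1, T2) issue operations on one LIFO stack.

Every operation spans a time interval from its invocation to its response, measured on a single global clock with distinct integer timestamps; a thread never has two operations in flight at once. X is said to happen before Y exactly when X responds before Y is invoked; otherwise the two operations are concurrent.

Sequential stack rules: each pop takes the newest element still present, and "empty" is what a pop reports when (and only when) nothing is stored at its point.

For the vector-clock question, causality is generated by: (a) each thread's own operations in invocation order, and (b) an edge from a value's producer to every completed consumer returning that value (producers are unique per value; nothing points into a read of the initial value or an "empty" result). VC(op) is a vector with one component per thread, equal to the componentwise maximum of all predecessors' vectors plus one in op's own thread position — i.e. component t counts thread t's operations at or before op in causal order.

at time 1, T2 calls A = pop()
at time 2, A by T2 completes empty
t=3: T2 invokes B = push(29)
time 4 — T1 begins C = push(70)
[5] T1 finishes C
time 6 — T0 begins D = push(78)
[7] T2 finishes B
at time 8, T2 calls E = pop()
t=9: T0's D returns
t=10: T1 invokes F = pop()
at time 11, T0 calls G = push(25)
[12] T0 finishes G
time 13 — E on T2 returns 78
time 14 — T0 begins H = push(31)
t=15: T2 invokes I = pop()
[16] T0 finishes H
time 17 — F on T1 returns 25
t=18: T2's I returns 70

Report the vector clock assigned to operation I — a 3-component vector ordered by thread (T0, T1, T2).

(1, 1, 4)

A (invocation 1): nothing precedes it; T2's component alone gives (0, 0, 1)
C (invocation 4): nothing precedes it; T1's component alone gives (0, 1, 0)
D (invocation 6): nothing precedes it; T0's component alone gives (1, 0, 0)
invoked at 3, B merges VC(A)=(0, 0, 1) and bumps T2's slot → (0, 0, 2)
invoked at 11, G merges VC(D)=(1, 0, 0) and bumps T0's slot → (2, 0, 0)
invoked at 14, H merges VC(G)=(2, 0, 0) and bumps T0's slot → (3, 0, 0)
invoked at 8, E merges VC(B)=(0, 0, 2), VC(D)=(1, 0, 0) and bumps T2's slot → (1, 0, 3)
invoked at 10, F merges VC(C)=(0, 1, 0), VC(G)=(2, 0, 0) and bumps T1's slot → (2, 2, 0)
invoked at 15, I merges VC(C)=(0, 1, 0), VC(E)=(1, 0, 3) and bumps T2's slot → (1, 1, 4)
target: VC(I) = (1, 1, 4)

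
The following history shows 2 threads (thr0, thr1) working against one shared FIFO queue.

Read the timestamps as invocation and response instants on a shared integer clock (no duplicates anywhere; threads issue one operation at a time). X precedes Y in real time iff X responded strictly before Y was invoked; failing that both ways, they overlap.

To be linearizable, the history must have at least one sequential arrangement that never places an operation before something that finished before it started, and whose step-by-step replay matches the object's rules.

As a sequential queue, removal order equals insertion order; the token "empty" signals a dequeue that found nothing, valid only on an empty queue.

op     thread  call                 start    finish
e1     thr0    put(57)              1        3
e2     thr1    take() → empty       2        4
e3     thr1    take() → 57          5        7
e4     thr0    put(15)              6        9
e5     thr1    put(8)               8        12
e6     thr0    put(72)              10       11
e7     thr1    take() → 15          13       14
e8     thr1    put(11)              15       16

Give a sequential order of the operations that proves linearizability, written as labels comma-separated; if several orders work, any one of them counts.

1. e2 take() → empty, leaving queue <>
2. e1 put(57), leaving queue <57>
3. e3 take() → 57, leaving queue <>
4. e4 put(15), leaving queue <15>
5. e5 put(8), leaving queue <15,8>
6. e6 put(72), leaving queue <15,8,72>
7. e7 take() → 15, leaving queue <8,72>
8. e8 put(11), leaving queue <8,72,11>

e2, e1, e3, e4, e5, e6, e7, e8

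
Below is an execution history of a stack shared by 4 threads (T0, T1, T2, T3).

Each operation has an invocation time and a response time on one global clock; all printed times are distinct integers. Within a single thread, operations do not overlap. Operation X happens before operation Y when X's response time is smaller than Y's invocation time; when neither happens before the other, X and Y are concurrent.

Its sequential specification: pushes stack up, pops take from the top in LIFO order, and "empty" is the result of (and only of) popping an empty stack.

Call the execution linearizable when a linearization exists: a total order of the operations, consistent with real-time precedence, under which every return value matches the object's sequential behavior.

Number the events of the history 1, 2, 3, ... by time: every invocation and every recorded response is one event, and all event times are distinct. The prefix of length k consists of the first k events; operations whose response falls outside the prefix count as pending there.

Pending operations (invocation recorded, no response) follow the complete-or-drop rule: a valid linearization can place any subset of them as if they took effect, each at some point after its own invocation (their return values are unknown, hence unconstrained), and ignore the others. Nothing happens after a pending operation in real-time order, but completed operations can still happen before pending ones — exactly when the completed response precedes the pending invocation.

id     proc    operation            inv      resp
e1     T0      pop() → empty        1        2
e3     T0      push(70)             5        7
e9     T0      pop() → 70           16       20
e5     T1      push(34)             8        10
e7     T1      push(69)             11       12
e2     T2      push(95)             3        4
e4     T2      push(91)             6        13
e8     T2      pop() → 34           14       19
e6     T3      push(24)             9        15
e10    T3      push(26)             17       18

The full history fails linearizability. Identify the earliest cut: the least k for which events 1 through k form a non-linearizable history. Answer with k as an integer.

a valid linearization of events 1..19 exists, for instance e1, e2, e3, e4, e6, e5, e7, e9, e8, e10:
step 1: e1 pop() → empty — stack <>
step 2: e2 push(95) — stack <95>
step 3: e3 push(70) — stack <95,70>
step 4: e4 push(91) — stack <95,70,91>
step 5: e6 push(24) — stack <95,70,91,24>
step 6: e5 push(34) — stack <95,70,91,24,34>
step 7: e7 push(69) — stack <95,70,91,24,34,69>
step 8: e9 pop() (pending, included) — stack <95,70,91,24,34>
step 9: e8 pop() → 34 — stack <95,70,91,24>
step 10: e10 push(26) — stack <95,70,91,24,26>
event 20 — e9's response, time 20 — after it, nothing linearizes
e.g. e1, e2, e3, e4, e5, e6, e7, e8, e9, e10: illegal at step 8, since e8 pop() → 34 cannot apply there
e.g. e1, e2, e3, e4, e5, e6, e7, e8, e10, e9: illegal at step 8, since e8 pop() → 34 cannot apply there

20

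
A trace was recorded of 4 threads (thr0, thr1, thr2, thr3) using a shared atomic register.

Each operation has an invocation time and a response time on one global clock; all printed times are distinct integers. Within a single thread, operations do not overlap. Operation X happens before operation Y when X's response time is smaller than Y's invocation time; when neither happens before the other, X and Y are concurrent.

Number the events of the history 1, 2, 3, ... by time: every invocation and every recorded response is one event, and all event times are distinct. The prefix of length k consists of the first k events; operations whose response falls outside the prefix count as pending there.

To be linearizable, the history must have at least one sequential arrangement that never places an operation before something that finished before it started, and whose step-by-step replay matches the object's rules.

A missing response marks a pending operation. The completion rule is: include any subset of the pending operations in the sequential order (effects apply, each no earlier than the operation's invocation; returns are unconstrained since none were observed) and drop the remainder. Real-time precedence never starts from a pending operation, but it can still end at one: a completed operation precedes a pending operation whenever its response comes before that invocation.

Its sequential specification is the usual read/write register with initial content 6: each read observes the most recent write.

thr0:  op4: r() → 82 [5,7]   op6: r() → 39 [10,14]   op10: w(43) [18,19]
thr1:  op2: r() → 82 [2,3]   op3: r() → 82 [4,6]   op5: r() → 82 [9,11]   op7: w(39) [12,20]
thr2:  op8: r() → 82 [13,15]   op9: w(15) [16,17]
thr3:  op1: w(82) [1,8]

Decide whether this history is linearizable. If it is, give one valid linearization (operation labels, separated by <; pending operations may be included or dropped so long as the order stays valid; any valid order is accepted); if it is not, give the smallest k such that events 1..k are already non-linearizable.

linearizable — witness: op1 < op2 < op3 < op4 < op5 < op8 < op7 < op6 < op9 < op10

after step 1 (op1 w(82)): value 82
after step 2 (op2 r() → 82): value 82
after step 3 (op3 r() → 82): value 82
after step 4 (op4 r() → 82): value 82
after step 5 (op5 r() → 82): value 82
after step 6 (op8 r() → 82): value 82
after step 7 (op7 w(39)): value 39
after step 8 (op6 r() → 39): value 39
after step 9 (op9 w(15)): value 15
after step 10 (op10 w(43)): value 43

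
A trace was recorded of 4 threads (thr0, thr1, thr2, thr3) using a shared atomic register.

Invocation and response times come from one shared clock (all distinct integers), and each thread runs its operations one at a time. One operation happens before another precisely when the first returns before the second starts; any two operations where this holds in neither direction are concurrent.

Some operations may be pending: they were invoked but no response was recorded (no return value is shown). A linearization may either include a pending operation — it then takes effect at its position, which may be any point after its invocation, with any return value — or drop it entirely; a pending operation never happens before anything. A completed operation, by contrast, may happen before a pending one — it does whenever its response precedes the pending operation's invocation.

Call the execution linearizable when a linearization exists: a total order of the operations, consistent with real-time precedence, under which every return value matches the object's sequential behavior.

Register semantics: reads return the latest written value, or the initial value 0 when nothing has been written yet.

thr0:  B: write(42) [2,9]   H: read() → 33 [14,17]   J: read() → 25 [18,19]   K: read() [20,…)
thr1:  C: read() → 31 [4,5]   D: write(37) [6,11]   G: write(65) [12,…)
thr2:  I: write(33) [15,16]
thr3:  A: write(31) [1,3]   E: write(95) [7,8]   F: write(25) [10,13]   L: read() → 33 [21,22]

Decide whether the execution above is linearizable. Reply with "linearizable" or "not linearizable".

the violation lands at event 19, J's response at time 19: events 1..18 linearize, events 1..19 do not
every one of the 28 real-time-consistent orders over 9 completed atomic register ops fails the sequential spec
including or dropping the 1 pending operation (G) in any combination fails
e.g. A, B, C, D, E, F, H, I, J (pending dropped): illegal at step 3, since C read() → 31 cannot apply there
e.g. A, B, C, D, E, F, I, H, J (pending dropped): illegal at step 3, since C read() → 31 cannot apply there

not linearizable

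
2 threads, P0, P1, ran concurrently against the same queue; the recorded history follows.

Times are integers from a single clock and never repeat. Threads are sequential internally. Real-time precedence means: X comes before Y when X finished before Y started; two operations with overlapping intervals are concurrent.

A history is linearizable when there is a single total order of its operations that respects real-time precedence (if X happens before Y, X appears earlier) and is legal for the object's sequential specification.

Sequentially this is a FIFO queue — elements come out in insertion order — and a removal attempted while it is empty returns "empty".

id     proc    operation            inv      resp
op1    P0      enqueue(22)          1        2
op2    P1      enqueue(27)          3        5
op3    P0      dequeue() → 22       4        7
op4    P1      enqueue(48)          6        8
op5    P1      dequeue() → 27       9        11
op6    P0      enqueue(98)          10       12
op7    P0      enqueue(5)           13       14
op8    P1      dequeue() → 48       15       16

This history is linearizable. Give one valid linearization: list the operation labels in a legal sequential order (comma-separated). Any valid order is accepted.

op1, op2, op3, op4, op5, op6, op7, op8

1. op1 enqueue(22), leaving queue <22>
2. op2 enqueue(27), leaving queue <22,27>
3. op3 dequeue() → 22, leaving queue <27>
4. op4 enqueue(48), leaving queue <27,48>
5. op5 dequeue() → 27, leaving queue <48>
6. op6 enqueue(98), leaving queue <48,98>
7. op7 enqueue(5), leaving queue <48,98,5>
8. op8 dequeue() → 48, leaving queue <98,5>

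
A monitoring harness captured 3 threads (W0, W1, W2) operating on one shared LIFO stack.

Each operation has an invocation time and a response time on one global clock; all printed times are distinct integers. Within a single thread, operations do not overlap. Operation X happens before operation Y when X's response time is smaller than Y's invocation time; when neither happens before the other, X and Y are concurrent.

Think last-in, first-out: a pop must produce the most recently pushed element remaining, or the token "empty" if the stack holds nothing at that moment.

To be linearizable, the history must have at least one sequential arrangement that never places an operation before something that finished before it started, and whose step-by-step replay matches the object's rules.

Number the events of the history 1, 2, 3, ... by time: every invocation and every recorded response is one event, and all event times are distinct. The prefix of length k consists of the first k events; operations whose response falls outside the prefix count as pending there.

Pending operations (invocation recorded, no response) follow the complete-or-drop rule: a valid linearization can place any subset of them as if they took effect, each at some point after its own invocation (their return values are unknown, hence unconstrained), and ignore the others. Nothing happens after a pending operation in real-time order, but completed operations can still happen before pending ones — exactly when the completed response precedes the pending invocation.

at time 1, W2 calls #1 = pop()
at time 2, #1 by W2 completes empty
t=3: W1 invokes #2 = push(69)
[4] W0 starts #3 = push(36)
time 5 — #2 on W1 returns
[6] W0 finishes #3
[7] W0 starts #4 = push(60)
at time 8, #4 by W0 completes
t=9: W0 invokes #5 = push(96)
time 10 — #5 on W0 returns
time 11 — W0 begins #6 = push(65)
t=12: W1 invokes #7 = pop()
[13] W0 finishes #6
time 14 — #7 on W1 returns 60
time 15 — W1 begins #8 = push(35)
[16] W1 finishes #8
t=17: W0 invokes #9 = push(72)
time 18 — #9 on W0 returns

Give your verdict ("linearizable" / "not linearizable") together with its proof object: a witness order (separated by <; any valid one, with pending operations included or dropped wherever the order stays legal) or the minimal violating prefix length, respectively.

not linearizable — minimal violating prefix: 14 events

the violation lands at event 14, #7's response at time 14: events 1..13 linearize, events 1..14 do not
no legal order exists: 4 real-time-consistent candidates over 7 completed LIFO stack operations, all rejected
sample order #1, #2, #3, #4, #5, #6, #7 stalls at step 7 — #7 pop() → 60 has no legal effect
sample order #1, #2, #3, #4, #5, #7, #6 stalls at step 6 — #7 pop() → 60 has no legal effect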